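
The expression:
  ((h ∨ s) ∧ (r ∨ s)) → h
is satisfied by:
  {h: True, s: False}
  {s: False, h: False}
  {s: True, h: True}


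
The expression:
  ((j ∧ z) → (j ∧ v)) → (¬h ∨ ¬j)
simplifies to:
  (z ∧ ¬v) ∨ ¬h ∨ ¬j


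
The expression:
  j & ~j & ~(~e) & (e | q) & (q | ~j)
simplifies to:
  False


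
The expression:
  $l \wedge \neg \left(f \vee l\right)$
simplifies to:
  $\text{False}$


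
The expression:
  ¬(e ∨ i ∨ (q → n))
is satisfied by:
  {q: True, n: False, i: False, e: False}


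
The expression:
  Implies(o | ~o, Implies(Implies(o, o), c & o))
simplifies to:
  c & o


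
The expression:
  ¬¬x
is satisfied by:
  {x: True}


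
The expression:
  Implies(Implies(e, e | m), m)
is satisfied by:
  {m: True}


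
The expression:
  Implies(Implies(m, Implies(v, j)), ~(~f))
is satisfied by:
  {v: True, f: True, m: True, j: False}
  {v: True, f: True, j: False, m: False}
  {f: True, m: True, j: False, v: False}
  {f: True, j: False, m: False, v: False}
  {f: True, v: True, j: True, m: True}
  {f: True, v: True, j: True, m: False}
  {f: True, j: True, m: True, v: False}
  {f: True, j: True, m: False, v: False}
  {v: True, m: True, j: False, f: False}


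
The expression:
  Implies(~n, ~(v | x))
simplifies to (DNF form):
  n | (~v & ~x)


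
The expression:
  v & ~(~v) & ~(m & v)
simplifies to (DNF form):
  v & ~m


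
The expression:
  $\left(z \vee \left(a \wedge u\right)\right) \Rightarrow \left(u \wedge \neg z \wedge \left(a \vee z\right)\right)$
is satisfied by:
  {z: False}


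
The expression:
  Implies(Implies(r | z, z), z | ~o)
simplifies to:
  r | z | ~o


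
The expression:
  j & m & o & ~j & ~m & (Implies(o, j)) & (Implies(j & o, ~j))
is never true.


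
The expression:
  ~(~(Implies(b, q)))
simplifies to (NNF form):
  q | ~b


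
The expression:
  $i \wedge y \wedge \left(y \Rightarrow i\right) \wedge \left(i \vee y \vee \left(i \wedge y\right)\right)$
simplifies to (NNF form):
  $i \wedge y$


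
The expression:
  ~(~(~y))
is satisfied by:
  {y: False}


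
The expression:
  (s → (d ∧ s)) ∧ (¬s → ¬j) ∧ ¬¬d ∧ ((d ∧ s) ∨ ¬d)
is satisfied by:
  {s: True, d: True}


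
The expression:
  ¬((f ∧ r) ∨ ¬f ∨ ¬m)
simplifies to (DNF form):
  f ∧ m ∧ ¬r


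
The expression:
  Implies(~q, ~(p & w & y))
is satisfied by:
  {q: True, p: False, y: False, w: False}
  {w: False, p: False, q: False, y: False}
  {w: True, q: True, p: False, y: False}
  {w: True, p: False, q: False, y: False}
  {y: True, q: True, w: False, p: False}
  {y: True, w: False, p: False, q: False}
  {y: True, w: True, q: True, p: False}
  {y: True, w: True, p: False, q: False}
  {q: True, p: True, y: False, w: False}
  {p: True, y: False, q: False, w: False}
  {w: True, p: True, q: True, y: False}
  {w: True, p: True, y: False, q: False}
  {q: True, p: True, y: True, w: False}
  {p: True, y: True, w: False, q: False}
  {w: True, p: True, y: True, q: True}


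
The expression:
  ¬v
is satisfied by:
  {v: False}


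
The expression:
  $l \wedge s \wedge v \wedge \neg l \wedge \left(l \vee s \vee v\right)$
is never true.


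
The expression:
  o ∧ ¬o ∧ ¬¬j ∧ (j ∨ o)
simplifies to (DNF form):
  False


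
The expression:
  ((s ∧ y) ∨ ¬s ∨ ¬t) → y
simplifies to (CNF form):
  (s ∨ y) ∧ (t ∨ y)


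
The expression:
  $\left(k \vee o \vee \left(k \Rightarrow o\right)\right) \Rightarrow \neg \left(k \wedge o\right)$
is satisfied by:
  {k: False, o: False}
  {o: True, k: False}
  {k: True, o: False}


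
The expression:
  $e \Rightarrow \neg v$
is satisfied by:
  {v: False, e: False}
  {e: True, v: False}
  {v: True, e: False}


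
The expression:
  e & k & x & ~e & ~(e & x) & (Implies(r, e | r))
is never true.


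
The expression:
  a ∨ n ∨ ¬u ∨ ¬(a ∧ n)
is always true.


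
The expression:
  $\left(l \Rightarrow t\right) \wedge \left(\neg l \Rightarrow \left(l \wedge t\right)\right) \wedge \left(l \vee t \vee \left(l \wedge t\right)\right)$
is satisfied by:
  {t: True, l: True}


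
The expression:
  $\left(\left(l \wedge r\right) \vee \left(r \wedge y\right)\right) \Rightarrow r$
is always true.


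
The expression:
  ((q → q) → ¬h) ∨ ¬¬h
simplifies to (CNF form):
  True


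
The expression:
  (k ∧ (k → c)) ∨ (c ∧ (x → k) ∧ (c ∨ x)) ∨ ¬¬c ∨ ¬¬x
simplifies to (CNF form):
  c ∨ x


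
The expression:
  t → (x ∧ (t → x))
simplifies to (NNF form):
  x ∨ ¬t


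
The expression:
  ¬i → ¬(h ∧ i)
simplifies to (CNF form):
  True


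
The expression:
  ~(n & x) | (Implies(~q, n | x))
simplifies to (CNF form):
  True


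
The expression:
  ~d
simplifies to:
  ~d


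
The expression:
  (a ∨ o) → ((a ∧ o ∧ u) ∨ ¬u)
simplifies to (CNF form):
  (a ∨ ¬a ∨ ¬u) ∧ (a ∨ ¬o ∨ ¬u) ∧ (o ∨ ¬a ∨ ¬u) ∧ (o ∨ ¬o ∨ ¬u)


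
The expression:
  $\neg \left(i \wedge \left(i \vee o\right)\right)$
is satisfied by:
  {i: False}


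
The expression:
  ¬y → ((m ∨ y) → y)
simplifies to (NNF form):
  y ∨ ¬m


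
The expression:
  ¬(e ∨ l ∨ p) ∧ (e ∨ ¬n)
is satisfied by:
  {n: False, e: False, p: False, l: False}


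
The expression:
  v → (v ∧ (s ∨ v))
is always true.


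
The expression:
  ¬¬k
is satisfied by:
  {k: True}


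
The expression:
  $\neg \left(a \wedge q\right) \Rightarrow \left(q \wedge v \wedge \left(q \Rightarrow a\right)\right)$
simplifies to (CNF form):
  $a \wedge q$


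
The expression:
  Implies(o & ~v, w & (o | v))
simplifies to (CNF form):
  v | w | ~o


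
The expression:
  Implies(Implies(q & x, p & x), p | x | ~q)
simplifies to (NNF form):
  p | x | ~q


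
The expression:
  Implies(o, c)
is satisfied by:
  {c: True, o: False}
  {o: False, c: False}
  {o: True, c: True}


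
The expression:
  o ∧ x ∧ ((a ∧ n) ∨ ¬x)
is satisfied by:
  {a: True, x: True, o: True, n: True}


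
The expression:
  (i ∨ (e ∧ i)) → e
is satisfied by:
  {e: True, i: False}
  {i: False, e: False}
  {i: True, e: True}


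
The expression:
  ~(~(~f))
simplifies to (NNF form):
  ~f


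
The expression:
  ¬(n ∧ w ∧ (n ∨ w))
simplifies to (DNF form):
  ¬n ∨ ¬w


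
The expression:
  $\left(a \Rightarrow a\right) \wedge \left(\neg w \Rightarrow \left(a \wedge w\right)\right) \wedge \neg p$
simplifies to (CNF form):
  $w \wedge \neg p$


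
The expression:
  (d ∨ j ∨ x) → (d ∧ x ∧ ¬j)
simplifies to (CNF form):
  ¬j ∧ (d ∨ ¬x) ∧ (x ∨ ¬d)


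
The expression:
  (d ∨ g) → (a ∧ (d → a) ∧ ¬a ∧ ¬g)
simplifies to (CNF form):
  ¬d ∧ ¬g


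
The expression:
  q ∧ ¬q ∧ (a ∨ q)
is never true.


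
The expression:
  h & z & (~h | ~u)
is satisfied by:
  {h: True, z: True, u: False}


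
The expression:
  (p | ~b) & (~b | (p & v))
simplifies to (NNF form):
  ~b | (p & v)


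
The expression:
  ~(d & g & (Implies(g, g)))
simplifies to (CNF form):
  ~d | ~g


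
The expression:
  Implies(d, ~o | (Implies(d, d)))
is always true.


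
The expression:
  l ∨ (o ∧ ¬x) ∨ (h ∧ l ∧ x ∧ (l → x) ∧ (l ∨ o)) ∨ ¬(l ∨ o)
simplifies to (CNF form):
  l ∨ ¬o ∨ ¬x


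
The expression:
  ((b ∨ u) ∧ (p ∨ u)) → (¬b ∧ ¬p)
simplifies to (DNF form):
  (¬b ∧ ¬p) ∨ (¬b ∧ ¬u) ∨ (¬p ∧ ¬u)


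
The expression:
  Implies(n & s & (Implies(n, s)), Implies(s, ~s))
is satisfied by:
  {s: False, n: False}
  {n: True, s: False}
  {s: True, n: False}


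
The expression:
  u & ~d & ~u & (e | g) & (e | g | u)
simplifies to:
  False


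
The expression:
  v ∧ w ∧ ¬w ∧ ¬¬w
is never true.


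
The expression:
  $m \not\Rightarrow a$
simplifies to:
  $m \wedge \neg a$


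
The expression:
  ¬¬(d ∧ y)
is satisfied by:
  {d: True, y: True}


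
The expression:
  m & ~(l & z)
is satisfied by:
  {m: True, l: False, z: False}
  {m: True, z: True, l: False}
  {m: True, l: True, z: False}


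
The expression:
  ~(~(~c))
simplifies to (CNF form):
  ~c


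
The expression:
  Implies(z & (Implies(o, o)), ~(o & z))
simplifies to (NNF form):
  ~o | ~z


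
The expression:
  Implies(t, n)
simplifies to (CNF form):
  n | ~t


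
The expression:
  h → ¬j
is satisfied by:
  {h: False, j: False}
  {j: True, h: False}
  {h: True, j: False}


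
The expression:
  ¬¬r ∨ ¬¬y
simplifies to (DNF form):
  r ∨ y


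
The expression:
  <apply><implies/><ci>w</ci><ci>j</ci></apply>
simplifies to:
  <apply><or/><ci>j</ci><apply><not/><ci>w</ci></apply></apply>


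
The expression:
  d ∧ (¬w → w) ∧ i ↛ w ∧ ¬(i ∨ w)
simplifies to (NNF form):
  False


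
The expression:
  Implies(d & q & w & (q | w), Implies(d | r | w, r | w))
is always true.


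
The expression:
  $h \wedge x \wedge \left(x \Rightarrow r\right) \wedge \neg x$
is never true.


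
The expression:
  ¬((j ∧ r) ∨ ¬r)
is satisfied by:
  {r: True, j: False}


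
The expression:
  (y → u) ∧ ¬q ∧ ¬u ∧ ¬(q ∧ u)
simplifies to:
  ¬q ∧ ¬u ∧ ¬y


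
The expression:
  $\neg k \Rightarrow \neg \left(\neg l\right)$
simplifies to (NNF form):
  $k \vee l$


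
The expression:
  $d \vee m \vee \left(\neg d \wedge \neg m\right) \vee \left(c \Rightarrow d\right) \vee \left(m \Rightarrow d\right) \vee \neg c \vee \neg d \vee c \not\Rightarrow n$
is always true.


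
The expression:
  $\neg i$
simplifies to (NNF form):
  $\neg i$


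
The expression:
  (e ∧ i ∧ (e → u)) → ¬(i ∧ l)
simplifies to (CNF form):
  ¬e ∨ ¬i ∨ ¬l ∨ ¬u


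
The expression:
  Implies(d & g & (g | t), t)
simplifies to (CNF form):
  t | ~d | ~g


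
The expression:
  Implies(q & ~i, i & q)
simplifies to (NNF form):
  i | ~q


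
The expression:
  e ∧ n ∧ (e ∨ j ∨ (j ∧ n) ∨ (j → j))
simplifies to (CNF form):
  e ∧ n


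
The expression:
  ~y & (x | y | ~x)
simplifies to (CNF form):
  ~y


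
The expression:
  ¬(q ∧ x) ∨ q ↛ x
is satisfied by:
  {q: False, x: False}
  {x: True, q: False}
  {q: True, x: False}


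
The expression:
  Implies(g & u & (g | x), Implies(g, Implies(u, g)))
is always true.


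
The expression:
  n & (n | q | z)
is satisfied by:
  {n: True}


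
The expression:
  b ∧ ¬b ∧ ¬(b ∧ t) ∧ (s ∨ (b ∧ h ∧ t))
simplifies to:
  False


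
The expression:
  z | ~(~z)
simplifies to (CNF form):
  z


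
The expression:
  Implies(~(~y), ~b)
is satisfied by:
  {y: False, b: False}
  {b: True, y: False}
  {y: True, b: False}


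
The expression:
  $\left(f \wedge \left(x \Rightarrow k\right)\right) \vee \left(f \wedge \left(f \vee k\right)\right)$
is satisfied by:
  {f: True}


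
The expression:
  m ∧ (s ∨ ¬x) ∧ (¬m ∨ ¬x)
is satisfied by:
  {m: True, x: False}


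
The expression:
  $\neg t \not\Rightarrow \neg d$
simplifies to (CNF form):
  $d \wedge \neg t$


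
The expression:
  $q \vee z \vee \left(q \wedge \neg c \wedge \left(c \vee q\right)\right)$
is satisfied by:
  {q: True, z: True}
  {q: True, z: False}
  {z: True, q: False}


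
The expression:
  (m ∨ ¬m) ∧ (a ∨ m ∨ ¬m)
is always true.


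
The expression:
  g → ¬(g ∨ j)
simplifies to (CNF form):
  ¬g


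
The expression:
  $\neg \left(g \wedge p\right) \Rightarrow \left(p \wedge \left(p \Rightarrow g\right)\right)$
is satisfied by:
  {p: True, g: True}


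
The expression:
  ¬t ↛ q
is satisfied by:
  {q: False, t: False}


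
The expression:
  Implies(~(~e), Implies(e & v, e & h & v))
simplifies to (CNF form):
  h | ~e | ~v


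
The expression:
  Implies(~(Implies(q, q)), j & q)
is always true.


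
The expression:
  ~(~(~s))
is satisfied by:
  {s: False}


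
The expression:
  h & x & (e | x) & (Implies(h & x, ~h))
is never true.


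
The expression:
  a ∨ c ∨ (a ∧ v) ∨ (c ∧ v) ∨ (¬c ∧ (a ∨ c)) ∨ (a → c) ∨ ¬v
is always true.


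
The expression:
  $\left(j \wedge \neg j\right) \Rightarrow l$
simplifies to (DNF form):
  $\text{True}$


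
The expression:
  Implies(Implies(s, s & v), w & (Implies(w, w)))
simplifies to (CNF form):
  (s | w) & (w | ~v)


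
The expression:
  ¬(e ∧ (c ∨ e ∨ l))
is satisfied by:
  {e: False}


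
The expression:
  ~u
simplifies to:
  ~u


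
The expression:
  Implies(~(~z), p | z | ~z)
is always true.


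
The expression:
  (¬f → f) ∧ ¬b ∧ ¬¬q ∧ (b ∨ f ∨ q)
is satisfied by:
  {f: True, q: True, b: False}


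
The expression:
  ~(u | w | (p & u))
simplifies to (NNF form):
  ~u & ~w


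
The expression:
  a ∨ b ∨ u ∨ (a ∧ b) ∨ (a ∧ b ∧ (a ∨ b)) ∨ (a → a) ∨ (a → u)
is always true.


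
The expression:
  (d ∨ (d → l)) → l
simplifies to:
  l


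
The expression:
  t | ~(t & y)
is always true.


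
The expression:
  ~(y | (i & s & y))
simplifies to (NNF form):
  ~y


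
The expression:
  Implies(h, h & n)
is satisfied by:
  {n: True, h: False}
  {h: False, n: False}
  {h: True, n: True}


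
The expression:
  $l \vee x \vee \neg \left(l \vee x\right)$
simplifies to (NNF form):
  $\text{True}$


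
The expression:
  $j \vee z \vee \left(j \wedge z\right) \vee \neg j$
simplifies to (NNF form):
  $\text{True}$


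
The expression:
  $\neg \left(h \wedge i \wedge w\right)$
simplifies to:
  $\neg h \vee \neg i \vee \neg w$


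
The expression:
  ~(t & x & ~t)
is always true.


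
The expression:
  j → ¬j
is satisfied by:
  {j: False}


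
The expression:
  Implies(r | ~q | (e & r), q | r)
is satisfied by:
  {r: True, q: True}
  {r: True, q: False}
  {q: True, r: False}


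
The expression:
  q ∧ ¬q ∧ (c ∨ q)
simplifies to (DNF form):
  False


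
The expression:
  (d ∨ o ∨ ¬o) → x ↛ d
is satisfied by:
  {x: True, d: False}


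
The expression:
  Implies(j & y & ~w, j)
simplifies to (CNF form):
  True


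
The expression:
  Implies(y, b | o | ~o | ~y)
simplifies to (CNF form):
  True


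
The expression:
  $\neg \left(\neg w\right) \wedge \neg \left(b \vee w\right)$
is never true.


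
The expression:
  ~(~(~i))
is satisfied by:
  {i: False}


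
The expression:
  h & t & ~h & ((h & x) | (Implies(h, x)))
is never true.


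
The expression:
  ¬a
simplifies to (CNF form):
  ¬a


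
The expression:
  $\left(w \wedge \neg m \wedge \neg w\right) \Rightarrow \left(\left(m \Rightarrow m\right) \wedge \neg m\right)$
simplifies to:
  $\text{True}$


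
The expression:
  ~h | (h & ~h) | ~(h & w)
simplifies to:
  ~h | ~w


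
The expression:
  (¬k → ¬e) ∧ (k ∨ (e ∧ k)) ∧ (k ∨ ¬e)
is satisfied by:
  {k: True}


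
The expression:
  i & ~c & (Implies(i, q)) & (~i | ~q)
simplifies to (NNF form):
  False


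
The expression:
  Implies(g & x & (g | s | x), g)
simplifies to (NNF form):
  True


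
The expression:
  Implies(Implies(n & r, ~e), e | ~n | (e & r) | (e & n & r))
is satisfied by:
  {e: True, n: False}
  {n: False, e: False}
  {n: True, e: True}


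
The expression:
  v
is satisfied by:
  {v: True}


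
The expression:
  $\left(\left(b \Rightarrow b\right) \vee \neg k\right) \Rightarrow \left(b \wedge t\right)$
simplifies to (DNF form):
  $b \wedge t$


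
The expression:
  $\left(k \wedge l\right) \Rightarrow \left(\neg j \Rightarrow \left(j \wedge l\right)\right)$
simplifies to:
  $j \vee \neg k \vee \neg l$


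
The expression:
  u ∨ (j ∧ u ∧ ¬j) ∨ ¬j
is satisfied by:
  {u: True, j: False}
  {j: False, u: False}
  {j: True, u: True}


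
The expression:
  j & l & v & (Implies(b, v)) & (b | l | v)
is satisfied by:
  {v: True, j: True, l: True}


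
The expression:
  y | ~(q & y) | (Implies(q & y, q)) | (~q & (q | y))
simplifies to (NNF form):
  True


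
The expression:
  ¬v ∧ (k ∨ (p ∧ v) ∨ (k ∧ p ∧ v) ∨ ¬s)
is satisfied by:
  {k: True, s: False, v: False}
  {s: False, v: False, k: False}
  {k: True, s: True, v: False}


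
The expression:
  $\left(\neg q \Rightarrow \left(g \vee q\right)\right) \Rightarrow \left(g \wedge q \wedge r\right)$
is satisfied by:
  {r: True, q: False, g: False}
  {r: False, q: False, g: False}
  {q: True, g: True, r: True}


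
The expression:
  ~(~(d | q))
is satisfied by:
  {d: True, q: True}
  {d: True, q: False}
  {q: True, d: False}


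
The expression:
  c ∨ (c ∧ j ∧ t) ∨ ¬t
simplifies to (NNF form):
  c ∨ ¬t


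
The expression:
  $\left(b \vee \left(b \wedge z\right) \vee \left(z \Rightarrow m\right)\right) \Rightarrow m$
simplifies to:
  $m \vee \left(z \wedge \neg b\right)$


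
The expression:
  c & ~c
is never true.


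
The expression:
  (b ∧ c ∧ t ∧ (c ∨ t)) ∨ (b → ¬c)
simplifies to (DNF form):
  t ∨ ¬b ∨ ¬c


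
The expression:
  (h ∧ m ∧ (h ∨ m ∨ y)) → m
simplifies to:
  True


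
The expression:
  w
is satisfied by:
  {w: True}


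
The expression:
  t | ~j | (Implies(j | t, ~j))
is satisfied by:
  {t: True, j: False}
  {j: False, t: False}
  {j: True, t: True}


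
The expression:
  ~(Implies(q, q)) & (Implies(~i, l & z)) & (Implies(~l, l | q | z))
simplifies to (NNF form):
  False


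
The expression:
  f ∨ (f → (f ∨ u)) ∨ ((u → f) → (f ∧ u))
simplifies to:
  True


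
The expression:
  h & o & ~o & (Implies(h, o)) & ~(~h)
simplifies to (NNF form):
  False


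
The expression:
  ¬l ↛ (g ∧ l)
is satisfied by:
  {l: False}


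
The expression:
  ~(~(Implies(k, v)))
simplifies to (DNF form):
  v | ~k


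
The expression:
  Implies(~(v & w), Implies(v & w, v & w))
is always true.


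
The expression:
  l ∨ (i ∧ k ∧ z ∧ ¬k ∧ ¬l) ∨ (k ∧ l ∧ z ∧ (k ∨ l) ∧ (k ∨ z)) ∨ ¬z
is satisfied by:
  {l: True, z: False}
  {z: False, l: False}
  {z: True, l: True}


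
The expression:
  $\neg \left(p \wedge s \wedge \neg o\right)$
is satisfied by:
  {o: True, s: False, p: False}
  {s: False, p: False, o: False}
  {o: True, p: True, s: False}
  {p: True, s: False, o: False}
  {o: True, s: True, p: False}
  {s: True, o: False, p: False}
  {o: True, p: True, s: True}


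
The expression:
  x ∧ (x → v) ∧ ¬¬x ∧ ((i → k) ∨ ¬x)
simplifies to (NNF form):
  v ∧ x ∧ (k ∨ ¬i)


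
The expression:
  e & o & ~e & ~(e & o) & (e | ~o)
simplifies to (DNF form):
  False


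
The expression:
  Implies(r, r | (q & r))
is always true.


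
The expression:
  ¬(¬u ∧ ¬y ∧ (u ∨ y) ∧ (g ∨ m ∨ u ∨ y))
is always true.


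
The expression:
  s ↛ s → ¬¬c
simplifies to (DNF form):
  True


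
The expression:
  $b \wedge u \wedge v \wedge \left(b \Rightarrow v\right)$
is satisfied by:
  {u: True, b: True, v: True}


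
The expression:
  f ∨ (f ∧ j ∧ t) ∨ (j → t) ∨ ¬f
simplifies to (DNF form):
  True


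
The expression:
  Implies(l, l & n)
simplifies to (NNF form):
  n | ~l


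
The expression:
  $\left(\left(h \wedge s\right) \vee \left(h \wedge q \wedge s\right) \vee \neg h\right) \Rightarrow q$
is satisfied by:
  {q: True, h: True, s: False}
  {q: True, s: False, h: False}
  {q: True, h: True, s: True}
  {q: True, s: True, h: False}
  {h: True, s: False, q: False}


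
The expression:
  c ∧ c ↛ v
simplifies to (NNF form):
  c ∧ ¬v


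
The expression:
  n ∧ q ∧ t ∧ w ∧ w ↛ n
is never true.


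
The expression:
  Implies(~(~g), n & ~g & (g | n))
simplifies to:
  ~g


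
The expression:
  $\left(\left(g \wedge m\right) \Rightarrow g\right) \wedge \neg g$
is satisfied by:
  {g: False}


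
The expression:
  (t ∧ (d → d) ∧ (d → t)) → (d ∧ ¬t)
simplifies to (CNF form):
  ¬t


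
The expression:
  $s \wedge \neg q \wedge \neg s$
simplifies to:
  $\text{False}$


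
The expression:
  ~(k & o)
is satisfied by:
  {k: False, o: False}
  {o: True, k: False}
  {k: True, o: False}


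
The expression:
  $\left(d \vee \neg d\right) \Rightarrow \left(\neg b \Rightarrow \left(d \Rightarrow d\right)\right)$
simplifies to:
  $\text{True}$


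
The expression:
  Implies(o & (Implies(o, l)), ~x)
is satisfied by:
  {l: False, o: False, x: False}
  {x: True, l: False, o: False}
  {o: True, l: False, x: False}
  {x: True, o: True, l: False}
  {l: True, x: False, o: False}
  {x: True, l: True, o: False}
  {o: True, l: True, x: False}


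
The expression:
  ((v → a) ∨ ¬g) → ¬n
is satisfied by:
  {g: True, v: True, a: False, n: False}
  {g: True, a: False, v: False, n: False}
  {v: True, g: False, a: False, n: False}
  {g: False, a: False, v: False, n: False}
  {g: True, a: True, v: True, n: False}
  {g: True, a: True, v: False, n: False}
  {a: True, v: True, g: False, n: False}
  {a: True, g: False, v: False, n: False}
  {n: True, g: True, v: True, a: False}


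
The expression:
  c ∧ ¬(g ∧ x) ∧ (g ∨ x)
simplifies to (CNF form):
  c ∧ (g ∨ x) ∧ (¬g ∨ ¬x)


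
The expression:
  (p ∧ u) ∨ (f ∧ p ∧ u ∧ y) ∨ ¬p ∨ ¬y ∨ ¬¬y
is always true.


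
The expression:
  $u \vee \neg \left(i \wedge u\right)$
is always true.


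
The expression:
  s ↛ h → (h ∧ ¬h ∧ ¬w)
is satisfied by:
  {h: True, s: False}
  {s: False, h: False}
  {s: True, h: True}


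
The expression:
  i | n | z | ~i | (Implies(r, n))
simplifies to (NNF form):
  True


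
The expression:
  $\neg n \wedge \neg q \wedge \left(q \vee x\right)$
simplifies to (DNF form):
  $x \wedge \neg n \wedge \neg q$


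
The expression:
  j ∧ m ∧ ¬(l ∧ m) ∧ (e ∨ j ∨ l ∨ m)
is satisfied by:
  {m: True, j: True, l: False}


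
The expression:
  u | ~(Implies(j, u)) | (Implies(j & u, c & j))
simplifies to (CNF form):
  True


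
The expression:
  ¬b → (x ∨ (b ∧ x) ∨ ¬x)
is always true.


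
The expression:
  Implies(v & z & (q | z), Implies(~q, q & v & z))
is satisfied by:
  {q: True, v: False, z: False}
  {v: False, z: False, q: False}
  {q: True, z: True, v: False}
  {z: True, v: False, q: False}
  {q: True, v: True, z: False}
  {v: True, q: False, z: False}
  {q: True, z: True, v: True}


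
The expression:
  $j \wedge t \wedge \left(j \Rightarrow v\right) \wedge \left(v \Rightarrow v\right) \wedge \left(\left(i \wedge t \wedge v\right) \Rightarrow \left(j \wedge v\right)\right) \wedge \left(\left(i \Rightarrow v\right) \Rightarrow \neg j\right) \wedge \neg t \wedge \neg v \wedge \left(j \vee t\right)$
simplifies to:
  $\text{False}$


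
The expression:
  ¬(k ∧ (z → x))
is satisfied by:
  {z: True, k: False, x: False}
  {z: False, k: False, x: False}
  {x: True, z: True, k: False}
  {x: True, z: False, k: False}
  {k: True, z: True, x: False}


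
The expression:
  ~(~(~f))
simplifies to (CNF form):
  ~f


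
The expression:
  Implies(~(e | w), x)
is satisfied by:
  {x: True, e: True, w: True}
  {x: True, e: True, w: False}
  {x: True, w: True, e: False}
  {x: True, w: False, e: False}
  {e: True, w: True, x: False}
  {e: True, w: False, x: False}
  {w: True, e: False, x: False}


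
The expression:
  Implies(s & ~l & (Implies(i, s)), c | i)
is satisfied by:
  {i: True, c: True, l: True, s: False}
  {i: True, c: True, s: False, l: False}
  {i: True, l: True, s: False, c: False}
  {i: True, s: False, l: False, c: False}
  {c: True, l: True, s: False, i: False}
  {c: True, s: False, l: False, i: False}
  {l: True, c: False, s: False, i: False}
  {c: False, s: False, l: False, i: False}
  {c: True, i: True, s: True, l: True}
  {c: True, i: True, s: True, l: False}
  {i: True, s: True, l: True, c: False}
  {i: True, s: True, c: False, l: False}
  {l: True, s: True, c: True, i: False}
  {s: True, c: True, i: False, l: False}
  {s: True, l: True, i: False, c: False}


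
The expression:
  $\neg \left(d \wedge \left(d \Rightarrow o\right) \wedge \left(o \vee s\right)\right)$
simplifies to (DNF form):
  $\neg d \vee \neg o$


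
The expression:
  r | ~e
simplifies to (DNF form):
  r | ~e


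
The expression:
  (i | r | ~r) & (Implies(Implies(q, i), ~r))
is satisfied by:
  {q: True, i: False, r: False}
  {i: False, r: False, q: False}
  {q: True, i: True, r: False}
  {i: True, q: False, r: False}
  {r: True, q: True, i: False}


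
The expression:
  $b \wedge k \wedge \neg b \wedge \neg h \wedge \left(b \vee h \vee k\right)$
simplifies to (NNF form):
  $\text{False}$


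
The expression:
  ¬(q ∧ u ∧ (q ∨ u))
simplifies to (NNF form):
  ¬q ∨ ¬u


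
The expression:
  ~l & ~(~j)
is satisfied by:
  {j: True, l: False}


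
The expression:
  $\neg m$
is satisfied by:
  {m: False}


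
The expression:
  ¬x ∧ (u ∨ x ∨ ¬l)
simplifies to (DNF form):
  (u ∧ ¬x) ∨ (¬l ∧ ¬x)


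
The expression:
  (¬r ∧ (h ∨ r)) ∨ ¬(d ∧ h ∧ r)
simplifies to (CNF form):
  ¬d ∨ ¬h ∨ ¬r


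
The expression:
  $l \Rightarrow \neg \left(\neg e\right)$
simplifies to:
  $e \vee \neg l$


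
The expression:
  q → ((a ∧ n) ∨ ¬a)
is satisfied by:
  {n: True, q: False, a: False}
  {q: False, a: False, n: False}
  {n: True, a: True, q: False}
  {a: True, q: False, n: False}
  {n: True, q: True, a: False}
  {q: True, n: False, a: False}
  {n: True, a: True, q: True}


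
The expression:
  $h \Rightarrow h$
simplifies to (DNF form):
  $\text{True}$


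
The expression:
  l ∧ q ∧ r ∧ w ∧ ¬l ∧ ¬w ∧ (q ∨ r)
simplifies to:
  False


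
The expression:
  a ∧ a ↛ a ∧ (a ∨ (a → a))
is never true.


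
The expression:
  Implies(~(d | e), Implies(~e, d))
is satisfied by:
  {d: True, e: True}
  {d: True, e: False}
  {e: True, d: False}


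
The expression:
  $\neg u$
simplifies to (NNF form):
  $\neg u$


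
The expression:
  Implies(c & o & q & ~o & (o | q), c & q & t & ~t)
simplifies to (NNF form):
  True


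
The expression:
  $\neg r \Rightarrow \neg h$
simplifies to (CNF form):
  $r \vee \neg h$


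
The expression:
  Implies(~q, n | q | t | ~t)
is always true.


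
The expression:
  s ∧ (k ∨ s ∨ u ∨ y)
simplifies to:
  s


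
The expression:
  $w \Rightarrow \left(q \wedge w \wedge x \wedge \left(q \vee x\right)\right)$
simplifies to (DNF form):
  $\left(q \wedge x\right) \vee \neg w$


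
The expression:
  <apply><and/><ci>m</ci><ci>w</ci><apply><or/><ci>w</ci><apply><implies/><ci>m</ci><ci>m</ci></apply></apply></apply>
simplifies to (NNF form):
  <apply><and/><ci>m</ci><ci>w</ci></apply>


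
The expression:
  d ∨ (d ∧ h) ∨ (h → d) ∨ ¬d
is always true.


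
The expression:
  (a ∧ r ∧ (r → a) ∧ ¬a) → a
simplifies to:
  True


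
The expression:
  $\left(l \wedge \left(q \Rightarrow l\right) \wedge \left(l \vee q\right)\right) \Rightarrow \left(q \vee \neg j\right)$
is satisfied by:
  {q: True, l: False, j: False}
  {l: False, j: False, q: False}
  {j: True, q: True, l: False}
  {j: True, l: False, q: False}
  {q: True, l: True, j: False}
  {l: True, q: False, j: False}
  {j: True, l: True, q: True}


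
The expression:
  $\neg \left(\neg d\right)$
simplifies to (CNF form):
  $d$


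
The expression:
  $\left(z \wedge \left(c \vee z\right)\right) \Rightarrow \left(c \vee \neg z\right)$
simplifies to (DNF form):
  $c \vee \neg z$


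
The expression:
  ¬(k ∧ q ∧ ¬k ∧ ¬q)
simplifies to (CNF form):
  True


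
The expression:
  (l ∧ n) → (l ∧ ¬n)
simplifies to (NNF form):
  ¬l ∨ ¬n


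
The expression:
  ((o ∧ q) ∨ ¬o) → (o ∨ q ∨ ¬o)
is always true.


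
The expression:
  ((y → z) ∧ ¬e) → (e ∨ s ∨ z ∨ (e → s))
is always true.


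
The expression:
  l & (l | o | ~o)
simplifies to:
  l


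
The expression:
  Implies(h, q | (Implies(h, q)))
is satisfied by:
  {q: True, h: False}
  {h: False, q: False}
  {h: True, q: True}


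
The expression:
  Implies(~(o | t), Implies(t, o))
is always true.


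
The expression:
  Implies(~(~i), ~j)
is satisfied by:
  {i: False, j: False}
  {j: True, i: False}
  {i: True, j: False}


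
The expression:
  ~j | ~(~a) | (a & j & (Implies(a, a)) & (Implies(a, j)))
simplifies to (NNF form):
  a | ~j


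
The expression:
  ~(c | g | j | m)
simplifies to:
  ~c & ~g & ~j & ~m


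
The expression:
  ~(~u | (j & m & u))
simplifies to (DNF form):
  (u & ~j) | (u & ~m)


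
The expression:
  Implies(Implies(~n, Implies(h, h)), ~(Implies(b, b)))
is never true.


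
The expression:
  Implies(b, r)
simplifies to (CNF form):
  r | ~b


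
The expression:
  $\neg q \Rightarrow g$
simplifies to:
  $g \vee q$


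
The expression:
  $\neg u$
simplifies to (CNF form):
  $\neg u$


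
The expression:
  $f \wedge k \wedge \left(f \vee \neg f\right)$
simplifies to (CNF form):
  $f \wedge k$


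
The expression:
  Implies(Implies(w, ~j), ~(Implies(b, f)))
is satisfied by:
  {j: True, b: True, w: True, f: False}
  {j: True, b: True, w: False, f: False}
  {j: True, w: True, b: False, f: False}
  {b: True, w: True, j: False, f: False}
  {b: True, j: False, w: False, f: False}
  {f: True, j: True, b: True, w: True}
  {f: True, j: True, w: True, b: False}


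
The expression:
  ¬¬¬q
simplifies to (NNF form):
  ¬q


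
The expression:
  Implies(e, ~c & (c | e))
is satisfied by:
  {c: False, e: False}
  {e: True, c: False}
  {c: True, e: False}


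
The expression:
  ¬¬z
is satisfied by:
  {z: True}


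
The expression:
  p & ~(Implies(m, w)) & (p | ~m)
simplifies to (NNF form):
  m & p & ~w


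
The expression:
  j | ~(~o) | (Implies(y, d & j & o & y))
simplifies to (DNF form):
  j | o | ~y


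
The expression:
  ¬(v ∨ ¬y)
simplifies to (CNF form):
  y ∧ ¬v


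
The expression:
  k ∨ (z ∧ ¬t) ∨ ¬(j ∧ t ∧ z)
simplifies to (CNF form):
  k ∨ ¬j ∨ ¬t ∨ ¬z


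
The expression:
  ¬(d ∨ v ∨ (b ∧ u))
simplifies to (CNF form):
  ¬d ∧ ¬v ∧ (¬b ∨ ¬u)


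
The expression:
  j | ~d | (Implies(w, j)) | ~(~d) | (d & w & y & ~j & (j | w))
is always true.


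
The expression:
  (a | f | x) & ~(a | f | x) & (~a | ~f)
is never true.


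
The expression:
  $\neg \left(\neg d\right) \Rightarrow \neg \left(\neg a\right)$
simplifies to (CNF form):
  $a \vee \neg d$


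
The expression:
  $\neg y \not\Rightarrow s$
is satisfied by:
  {y: False, s: False}


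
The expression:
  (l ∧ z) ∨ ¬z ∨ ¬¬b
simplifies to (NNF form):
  b ∨ l ∨ ¬z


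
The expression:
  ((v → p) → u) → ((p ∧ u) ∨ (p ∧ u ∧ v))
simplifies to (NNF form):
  p ∨ (¬u ∧ ¬v)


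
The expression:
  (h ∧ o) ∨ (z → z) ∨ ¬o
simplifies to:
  True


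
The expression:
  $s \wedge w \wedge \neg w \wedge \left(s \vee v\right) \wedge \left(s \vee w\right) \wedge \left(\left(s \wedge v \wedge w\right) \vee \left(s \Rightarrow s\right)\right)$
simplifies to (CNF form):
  $\text{False}$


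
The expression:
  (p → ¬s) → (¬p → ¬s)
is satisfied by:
  {p: True, s: False}
  {s: False, p: False}
  {s: True, p: True}


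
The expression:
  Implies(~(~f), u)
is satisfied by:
  {u: True, f: False}
  {f: False, u: False}
  {f: True, u: True}


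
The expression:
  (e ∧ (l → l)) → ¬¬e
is always true.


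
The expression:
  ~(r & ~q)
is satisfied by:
  {q: True, r: False}
  {r: False, q: False}
  {r: True, q: True}


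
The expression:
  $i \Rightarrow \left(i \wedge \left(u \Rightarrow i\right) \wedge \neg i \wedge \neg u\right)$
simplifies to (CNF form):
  $\neg i$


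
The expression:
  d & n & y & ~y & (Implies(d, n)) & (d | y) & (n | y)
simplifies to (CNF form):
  False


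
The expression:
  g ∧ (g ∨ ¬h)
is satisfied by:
  {g: True}


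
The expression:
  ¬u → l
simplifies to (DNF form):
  l ∨ u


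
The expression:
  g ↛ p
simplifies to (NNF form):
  g ∧ ¬p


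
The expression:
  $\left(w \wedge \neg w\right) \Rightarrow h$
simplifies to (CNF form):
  $\text{True}$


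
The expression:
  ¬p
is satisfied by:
  {p: False}


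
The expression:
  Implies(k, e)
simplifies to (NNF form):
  e | ~k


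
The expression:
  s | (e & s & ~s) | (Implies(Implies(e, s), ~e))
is always true.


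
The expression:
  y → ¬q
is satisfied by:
  {q: False, y: False}
  {y: True, q: False}
  {q: True, y: False}


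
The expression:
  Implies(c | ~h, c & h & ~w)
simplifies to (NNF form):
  h & (~c | ~w)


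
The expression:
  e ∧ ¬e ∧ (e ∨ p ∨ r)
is never true.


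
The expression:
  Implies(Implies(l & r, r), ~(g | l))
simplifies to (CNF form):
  ~g & ~l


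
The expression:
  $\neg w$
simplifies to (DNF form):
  $\neg w$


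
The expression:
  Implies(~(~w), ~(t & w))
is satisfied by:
  {w: False, t: False}
  {t: True, w: False}
  {w: True, t: False}


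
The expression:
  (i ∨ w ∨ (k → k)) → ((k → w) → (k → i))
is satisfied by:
  {i: True, w: False, k: False}
  {w: False, k: False, i: False}
  {i: True, k: True, w: False}
  {k: True, w: False, i: False}
  {i: True, w: True, k: False}
  {w: True, i: False, k: False}
  {i: True, k: True, w: True}


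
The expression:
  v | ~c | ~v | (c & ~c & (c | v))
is always true.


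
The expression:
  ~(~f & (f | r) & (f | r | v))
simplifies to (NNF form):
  f | ~r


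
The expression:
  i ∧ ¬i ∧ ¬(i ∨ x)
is never true.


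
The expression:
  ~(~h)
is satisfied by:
  {h: True}


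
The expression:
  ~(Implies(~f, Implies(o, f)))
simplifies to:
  o & ~f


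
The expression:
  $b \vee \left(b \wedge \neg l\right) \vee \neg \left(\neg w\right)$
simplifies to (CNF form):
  $b \vee w$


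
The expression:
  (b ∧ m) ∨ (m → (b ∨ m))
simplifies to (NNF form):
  True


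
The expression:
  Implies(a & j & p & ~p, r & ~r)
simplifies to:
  True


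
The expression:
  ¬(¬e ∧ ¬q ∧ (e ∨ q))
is always true.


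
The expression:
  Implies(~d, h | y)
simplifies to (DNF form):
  d | h | y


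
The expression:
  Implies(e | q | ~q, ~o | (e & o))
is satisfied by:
  {e: True, o: False}
  {o: False, e: False}
  {o: True, e: True}


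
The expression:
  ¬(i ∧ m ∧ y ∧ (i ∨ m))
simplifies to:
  ¬i ∨ ¬m ∨ ¬y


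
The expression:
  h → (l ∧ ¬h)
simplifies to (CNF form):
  ¬h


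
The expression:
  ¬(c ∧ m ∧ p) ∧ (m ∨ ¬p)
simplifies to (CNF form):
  (m ∨ ¬p) ∧ (¬c ∨ ¬p)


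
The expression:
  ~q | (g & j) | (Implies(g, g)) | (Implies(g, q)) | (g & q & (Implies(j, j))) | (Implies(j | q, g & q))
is always true.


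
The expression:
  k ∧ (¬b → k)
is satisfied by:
  {k: True}


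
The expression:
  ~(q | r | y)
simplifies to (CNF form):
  ~q & ~r & ~y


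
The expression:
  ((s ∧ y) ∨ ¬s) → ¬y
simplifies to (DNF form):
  ¬y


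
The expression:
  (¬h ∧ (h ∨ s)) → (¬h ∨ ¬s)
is always true.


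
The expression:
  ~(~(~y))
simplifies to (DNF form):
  ~y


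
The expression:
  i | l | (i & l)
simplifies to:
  i | l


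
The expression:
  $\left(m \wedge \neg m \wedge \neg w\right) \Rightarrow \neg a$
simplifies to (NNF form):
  $\text{True}$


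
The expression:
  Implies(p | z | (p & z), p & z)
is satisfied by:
  {p: False, z: False}
  {z: True, p: True}


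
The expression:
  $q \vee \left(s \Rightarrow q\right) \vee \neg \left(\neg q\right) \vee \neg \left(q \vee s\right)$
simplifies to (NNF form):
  $q \vee \neg s$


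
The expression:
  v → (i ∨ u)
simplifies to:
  i ∨ u ∨ ¬v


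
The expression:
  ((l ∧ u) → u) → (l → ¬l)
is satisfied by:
  {l: False}


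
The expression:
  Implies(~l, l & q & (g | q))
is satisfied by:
  {l: True}


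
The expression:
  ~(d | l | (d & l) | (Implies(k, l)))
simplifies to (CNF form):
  k & ~d & ~l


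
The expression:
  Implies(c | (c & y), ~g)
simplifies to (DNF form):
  ~c | ~g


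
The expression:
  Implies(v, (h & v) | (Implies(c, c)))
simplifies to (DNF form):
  True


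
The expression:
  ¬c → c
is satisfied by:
  {c: True}


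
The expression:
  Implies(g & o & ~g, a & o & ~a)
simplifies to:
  True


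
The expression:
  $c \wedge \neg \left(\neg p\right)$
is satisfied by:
  {c: True, p: True}


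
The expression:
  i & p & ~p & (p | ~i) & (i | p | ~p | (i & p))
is never true.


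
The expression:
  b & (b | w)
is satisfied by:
  {b: True}


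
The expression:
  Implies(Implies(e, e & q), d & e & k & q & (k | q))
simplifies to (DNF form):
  (e & ~q) | (d & e & k) | (d & e & ~q) | (e & k & ~q)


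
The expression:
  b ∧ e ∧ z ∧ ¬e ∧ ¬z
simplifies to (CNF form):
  False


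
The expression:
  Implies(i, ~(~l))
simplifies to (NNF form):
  l | ~i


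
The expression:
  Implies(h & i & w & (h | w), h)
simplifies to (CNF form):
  True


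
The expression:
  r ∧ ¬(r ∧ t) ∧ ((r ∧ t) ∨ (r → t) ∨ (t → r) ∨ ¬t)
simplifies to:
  r ∧ ¬t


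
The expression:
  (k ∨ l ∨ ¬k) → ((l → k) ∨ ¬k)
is always true.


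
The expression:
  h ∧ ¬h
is never true.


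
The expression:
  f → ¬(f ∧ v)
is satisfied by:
  {v: False, f: False}
  {f: True, v: False}
  {v: True, f: False}


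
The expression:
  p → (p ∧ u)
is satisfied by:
  {u: True, p: False}
  {p: False, u: False}
  {p: True, u: True}


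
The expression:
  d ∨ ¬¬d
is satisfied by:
  {d: True}


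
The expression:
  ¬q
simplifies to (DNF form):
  ¬q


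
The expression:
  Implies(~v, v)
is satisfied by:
  {v: True}


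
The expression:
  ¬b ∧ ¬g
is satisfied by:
  {g: False, b: False}


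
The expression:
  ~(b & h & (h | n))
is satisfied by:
  {h: False, b: False}
  {b: True, h: False}
  {h: True, b: False}


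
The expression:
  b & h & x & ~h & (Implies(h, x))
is never true.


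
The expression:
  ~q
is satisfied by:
  {q: False}


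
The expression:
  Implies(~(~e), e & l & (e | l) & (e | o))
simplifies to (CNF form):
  l | ~e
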